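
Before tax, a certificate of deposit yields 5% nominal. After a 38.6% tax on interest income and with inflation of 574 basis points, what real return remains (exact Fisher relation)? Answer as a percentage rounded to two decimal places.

-2.53%

After-tax nominal return = 5% × (1 − 0.386) = 3.0700%.
1 + r = 1.03070 / 1.05740 = 0.974749
After-tax real rate = 0.974749 − 1 → -2.53%.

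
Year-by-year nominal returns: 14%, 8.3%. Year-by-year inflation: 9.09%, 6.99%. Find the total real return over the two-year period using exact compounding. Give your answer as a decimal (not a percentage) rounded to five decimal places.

Compound the nominal returns: 1.1400 × 1.0830 = 1.234620.
Compound inflation: 1.0909 × 1.0699 = 1.167154.
Deflate: 1.234620 / 1.167154 = 1.057804.
Total real return = 1.057804 − 1 → 0.05780.

0.05780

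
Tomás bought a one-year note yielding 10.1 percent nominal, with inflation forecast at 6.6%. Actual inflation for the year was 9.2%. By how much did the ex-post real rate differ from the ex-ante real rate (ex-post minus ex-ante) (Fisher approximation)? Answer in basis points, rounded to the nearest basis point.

Ex-ante: 10.1% − 6.6% = 3.500%
Ex-post: 10.1% − 9.2% = 0.900%
Difference (ex-post − ex-ante) = -2.6000% → -260 basis points.

-260 basis points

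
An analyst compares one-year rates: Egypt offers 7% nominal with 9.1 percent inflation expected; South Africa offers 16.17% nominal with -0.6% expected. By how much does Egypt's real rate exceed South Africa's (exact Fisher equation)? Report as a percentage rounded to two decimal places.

-18.80%

Egypt: (1 + 0.0700)/(1 + 0.0910) − 1 = -1.9248%
South Africa: (1 + 0.1617)/(1 − 0.0060) − 1 = 16.8712%
Differential = -1.9248% − 16.8712% = -18.7961% → -18.80%.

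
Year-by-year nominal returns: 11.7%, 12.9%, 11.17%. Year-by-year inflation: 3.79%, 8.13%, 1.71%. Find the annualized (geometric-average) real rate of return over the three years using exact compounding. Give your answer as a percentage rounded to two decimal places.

Nominal growth factor = 1.1170 × 1.1290 × 1.1117 = 1.40195709
Price-level growth factor = 1.0379 × 1.0813 × 1.0171 = 1.14147228
Real growth factor = 1.40195709 / 1.14147228 = 1.22820073
Annualized real rate = 1.22820073^(1/3) − 1 = 7.0919% → 7.09%.

7.09%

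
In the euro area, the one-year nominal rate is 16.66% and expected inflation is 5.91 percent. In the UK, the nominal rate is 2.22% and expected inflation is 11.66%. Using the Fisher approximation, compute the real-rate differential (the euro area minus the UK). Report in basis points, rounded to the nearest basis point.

The euro area: 16.66% − 5.91% = 10.750%
The UK: 2.22% − 11.66% = -9.440%
Differential = 20.190% → 2019 basis points.

2019 basis points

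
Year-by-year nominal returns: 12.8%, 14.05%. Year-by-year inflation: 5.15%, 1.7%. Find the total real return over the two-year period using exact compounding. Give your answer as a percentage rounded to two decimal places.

20.30%

Nominal growth factor = 1.1280 × 1.1405 = 1.286484
Price-level growth factor = 1.0515 × 1.0170 = 1.069376
Real growth factor = 1.286484 / 1.069376 = 1.203024
Total real return = 1.203024 − 1 → 20.30%.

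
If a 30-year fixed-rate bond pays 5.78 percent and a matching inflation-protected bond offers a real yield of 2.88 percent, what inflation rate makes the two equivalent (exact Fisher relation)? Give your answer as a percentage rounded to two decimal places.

2.82%

(1 + π) = (1 + i)/(1 + r) = 1.05780 / 1.02880 = 1.028188
Break-even inflation = 1.028188 − 1 → 2.82%.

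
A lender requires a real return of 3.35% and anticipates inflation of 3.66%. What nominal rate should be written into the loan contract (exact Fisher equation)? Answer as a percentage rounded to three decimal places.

7.133%

(1 + i) = (1 + r)(1 + π) = 1.03350 × 1.03660 = 1.0713261
i = 1.0713261 − 1, so the required nominal rate is 7.133%.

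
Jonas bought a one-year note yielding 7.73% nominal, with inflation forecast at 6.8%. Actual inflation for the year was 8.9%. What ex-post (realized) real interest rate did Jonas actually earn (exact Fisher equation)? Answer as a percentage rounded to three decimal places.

Ex-post: (1 + 0.0773)/(1 + 0.0890) − 1 = -1.0744%
So the realized real rate is -1.074%.

-1.074%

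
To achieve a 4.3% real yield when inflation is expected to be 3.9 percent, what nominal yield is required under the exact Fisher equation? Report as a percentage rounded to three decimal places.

8.368%

(1 + i) = (1 + r)(1 + π) = 1.04300 × 1.03900 = 1.083677
i = 1.083677 − 1, so the required nominal rate is 8.368%.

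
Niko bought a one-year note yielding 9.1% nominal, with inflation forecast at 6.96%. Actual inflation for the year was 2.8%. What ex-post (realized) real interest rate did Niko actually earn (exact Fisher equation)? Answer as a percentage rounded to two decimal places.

Ex-post: (1 + 0.0910)/(1 + 0.0280) − 1 = 6.1284%
So the realized real rate is 6.13%.

6.13%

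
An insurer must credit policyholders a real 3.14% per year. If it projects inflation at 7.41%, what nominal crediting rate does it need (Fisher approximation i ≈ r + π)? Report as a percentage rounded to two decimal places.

i ≈ r + π = 3.14% + 7.41% = 10.55%.

10.55%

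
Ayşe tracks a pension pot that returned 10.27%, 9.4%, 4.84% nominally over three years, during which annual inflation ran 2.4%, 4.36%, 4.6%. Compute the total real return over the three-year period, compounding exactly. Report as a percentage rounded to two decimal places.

13.15%

Compound the nominal returns: 1.1027 × 1.0940 × 1.0484 = 1.264741.
Compound inflation: 1.0240 × 1.0436 × 1.0460 = 1.117804.
Deflate: 1.264741 / 1.117804 = 1.131452.
Total real return = 1.131452 − 1 → 13.15%.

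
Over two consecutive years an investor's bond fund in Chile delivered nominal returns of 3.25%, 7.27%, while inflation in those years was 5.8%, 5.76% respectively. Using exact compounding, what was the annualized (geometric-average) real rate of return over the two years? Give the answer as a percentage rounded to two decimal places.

Compound the nominal returns: 1.0325 × 1.0727 = 1.10756275.
Compound inflation: 1.0580 × 1.0576 = 1.11894080.
Deflate: 1.10756275 / 1.11894080 = 0.98983141.
Annualized real rate = 0.98983141^(1/2) − 1 = -0.5097% → -0.51%.

-0.51%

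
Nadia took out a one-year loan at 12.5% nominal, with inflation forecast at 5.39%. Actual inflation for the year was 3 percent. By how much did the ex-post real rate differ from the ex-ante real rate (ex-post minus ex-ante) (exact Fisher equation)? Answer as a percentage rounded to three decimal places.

2.477%

Ex-ante: (1 + 0.1250)/(1 + 0.0539) − 1 = 6.7464%
Ex-post: (1 + 0.1250)/(1 + 0.0300) − 1 = 9.2233%
Difference (ex-post − ex-ante) = 2.4769% → 2.477%.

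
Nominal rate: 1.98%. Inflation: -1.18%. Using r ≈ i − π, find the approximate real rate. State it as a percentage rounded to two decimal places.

r ≈ i − π = 1.98% − (-1.18%) = 3.16%.

3.16%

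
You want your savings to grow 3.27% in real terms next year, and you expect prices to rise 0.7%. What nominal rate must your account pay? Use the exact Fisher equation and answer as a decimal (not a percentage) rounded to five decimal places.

(1 + i) = (1 + r)(1 + π) = 1.03270 × 1.00700 = 1.0399289
i = 1.0399289 − 1, so the required nominal rate is 0.03993.

0.03993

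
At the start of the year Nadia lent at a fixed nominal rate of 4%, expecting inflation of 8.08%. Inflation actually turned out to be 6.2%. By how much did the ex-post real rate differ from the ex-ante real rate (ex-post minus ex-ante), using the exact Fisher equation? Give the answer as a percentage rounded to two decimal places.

1.70%

Ex-ante: (1 + 0.0400)/(1 + 0.0808) − 1 = -3.7750%
Ex-post: (1 + 0.0400)/(1 + 0.0620) − 1 = -2.0716%
Difference (ex-post − ex-ante) = 1.7034% → 1.70%.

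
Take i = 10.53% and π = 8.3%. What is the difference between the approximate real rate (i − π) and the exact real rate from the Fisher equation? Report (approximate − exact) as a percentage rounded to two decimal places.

Approximate: r ≈ 10.530% − 8.300% = 2.2300%
Exact: (1 + 0.1053)/(1 + 0.0830) − 1 = 2.0591%
Error = 2.2300% − 2.0591% = 0.1709% → 0.17%.

0.17%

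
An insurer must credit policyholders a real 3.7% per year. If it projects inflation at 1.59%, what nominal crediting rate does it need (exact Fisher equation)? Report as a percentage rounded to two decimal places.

5.35%

(1 + i) = (1 + r)(1 + π) = 1.03700 × 1.01590 = 1.0534883
i = 1.0534883 − 1, so the required nominal rate is 5.35%.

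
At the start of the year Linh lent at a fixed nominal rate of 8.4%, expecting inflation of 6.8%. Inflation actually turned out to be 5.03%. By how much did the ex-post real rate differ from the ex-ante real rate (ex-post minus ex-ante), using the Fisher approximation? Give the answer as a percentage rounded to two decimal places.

Ex-ante: 8.4% − 6.8% = 1.600%
Ex-post: 8.4% − 5.03% = 3.370%
Difference (ex-post − ex-ante) = 1.7700% → 1.77%.

1.77%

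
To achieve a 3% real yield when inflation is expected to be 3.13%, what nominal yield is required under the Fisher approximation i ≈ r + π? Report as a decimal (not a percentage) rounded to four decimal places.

0.0613

i ≈ r + π = 3% + 3.13% = 0.0613.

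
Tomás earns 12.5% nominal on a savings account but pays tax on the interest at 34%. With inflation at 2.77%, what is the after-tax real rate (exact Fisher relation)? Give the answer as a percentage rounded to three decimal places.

5.332%

After-tax nominal return = 12.5% × (1 − 0.34) = 8.2500%.
1 + r = 1.08250 / 1.02770 = 1.053323
After-tax real rate = 1.053323 − 1 → 5.332%.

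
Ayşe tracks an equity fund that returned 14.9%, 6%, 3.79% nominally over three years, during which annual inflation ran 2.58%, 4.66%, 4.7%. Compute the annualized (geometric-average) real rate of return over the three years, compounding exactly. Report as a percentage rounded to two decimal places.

Compound the nominal returns: 1.1490 × 1.0600 × 1.0379 = 1.26409993.
Compound inflation: 1.0258 × 1.0466 × 1.0470 = 1.12406159.
Deflate: 1.26409993 / 1.12406159 = 1.12458244.
Annualized real rate = 1.12458244^(1/3) − 1 = 3.9913% → 3.99%.

3.99%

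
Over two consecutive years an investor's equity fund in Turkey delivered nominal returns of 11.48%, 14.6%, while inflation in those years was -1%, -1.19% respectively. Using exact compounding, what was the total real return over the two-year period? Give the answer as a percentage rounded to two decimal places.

30.60%

Compound the nominal returns: 1.1148 × 1.1460 = 1.277561.
Compound inflation: 0.9900 × 0.9881 = 0.978219.
Deflate: 1.277561 / 0.978219 = 1.306007.
Total real return = 1.306007 − 1 → 30.60%.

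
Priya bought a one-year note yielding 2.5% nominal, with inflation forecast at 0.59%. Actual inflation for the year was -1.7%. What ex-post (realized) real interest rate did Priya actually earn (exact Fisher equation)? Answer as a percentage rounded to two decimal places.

Ex-post: (1 + 0.0250)/(1 − 0.0170) − 1 = 4.2726%
So the realized real rate is 4.27%.

4.27%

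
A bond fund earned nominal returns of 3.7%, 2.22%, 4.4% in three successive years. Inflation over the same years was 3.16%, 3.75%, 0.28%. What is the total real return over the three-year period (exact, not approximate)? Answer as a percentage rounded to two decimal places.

Compound the nominal returns: 1.0370 × 1.0222 × 1.0440 = 1.106662.
Compound inflation: 1.0316 × 1.0375 × 1.0028 = 1.073282.
Deflate: 1.106662 / 1.073282 = 1.031101.
Total real return = 1.031101 − 1 → 3.11%.

3.11%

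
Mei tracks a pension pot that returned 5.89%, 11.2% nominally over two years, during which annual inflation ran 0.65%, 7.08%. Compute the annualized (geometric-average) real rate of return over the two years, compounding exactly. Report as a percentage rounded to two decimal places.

Compound the nominal returns: 1.0589 × 1.1120 = 1.17749680.
Compound inflation: 1.0065 × 1.0708 = 1.07776020.
Deflate: 1.17749680 / 1.07776020 = 1.09254062.
Annualized real rate = 1.09254062^(1/2) − 1 = 4.5247% → 4.52%.

4.52%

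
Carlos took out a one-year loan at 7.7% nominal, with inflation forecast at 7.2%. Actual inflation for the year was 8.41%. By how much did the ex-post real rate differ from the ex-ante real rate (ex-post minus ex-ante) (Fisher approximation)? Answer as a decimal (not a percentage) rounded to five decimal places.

-0.01210

Ex-ante: 7.7% − 7.2% = 0.500%
Ex-post: 7.7% − 8.41% = -0.710%
Difference (ex-post − ex-ante) = -1.2100% → -0.01210.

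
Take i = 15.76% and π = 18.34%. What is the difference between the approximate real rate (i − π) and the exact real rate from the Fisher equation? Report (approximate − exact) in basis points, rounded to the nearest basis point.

-40 basis points

Approximate: r ≈ 15.760% − 18.340% = -2.5800%
Exact: (1 + 0.1576)/(1 + 0.1834) − 1 = -2.1802%
Error = -2.5800% − (-2.1802%) = -0.3998% → -40 basis points.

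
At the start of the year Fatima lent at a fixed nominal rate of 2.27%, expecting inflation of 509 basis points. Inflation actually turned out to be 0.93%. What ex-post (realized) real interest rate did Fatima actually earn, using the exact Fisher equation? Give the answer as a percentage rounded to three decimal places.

Ex-post: (1 + 0.0227)/(1 + 0.0093) − 1 = 1.3277%
So the realized real rate is 1.328%.

1.328%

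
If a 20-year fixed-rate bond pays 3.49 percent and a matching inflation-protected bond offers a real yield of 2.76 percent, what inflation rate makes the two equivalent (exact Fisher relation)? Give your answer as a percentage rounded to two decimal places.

0.71%

(1 + π) = (1 + i)/(1 + r) = 1.03490 / 1.02760 = 1.007104
Break-even inflation = 1.007104 − 1 → 0.71%.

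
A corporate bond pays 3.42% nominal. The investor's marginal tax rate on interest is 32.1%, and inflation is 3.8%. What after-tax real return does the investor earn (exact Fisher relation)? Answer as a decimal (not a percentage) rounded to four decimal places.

After-tax nominal return = 3.42% × (1 − 0.321) = 2.32218%.
1 + r = 1.0232218 / 1.03800 = 0.985763
After-tax real rate = 0.985763 − 1 → -0.0142.

-0.0142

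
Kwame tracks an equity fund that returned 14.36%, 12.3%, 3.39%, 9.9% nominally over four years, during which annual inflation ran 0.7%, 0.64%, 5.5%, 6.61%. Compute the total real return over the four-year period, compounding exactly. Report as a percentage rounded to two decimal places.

28.02%

Compound the nominal returns: 1.1436 × 1.1230 × 1.0339 × 1.0990 = 1.459251.
Compound inflation: 1.0070 × 1.0064 × 1.0550 × 1.0661 = 1.139857.
Deflate: 1.459251 / 1.139857 = 1.280205.
Total real return = 1.280205 − 1 → 28.02%.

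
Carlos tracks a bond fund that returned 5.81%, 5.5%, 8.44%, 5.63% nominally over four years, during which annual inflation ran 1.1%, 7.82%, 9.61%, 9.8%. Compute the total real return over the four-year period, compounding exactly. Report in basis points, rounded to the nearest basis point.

Nominal growth factor = 1.0581 × 1.0550 × 1.0844 × 1.0563 = 1.278663
Price-level growth factor = 1.0110 × 1.0782 × 1.0961 × 1.0980 = 1.311907
Real growth factor = 1.278663 / 1.311907 = 0.974660
Total real return = 0.974660 − 1 → -253 basis points.

-253 basis points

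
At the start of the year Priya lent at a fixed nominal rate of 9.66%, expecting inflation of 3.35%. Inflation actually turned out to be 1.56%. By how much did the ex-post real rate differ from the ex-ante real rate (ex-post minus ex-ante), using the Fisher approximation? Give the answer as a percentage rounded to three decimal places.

Ex-ante: 9.66% − 3.35% = 6.310%
Ex-post: 9.66% − 1.56% = 8.100%
Difference (ex-post − ex-ante) = 1.7900% → 1.790%.

1.790%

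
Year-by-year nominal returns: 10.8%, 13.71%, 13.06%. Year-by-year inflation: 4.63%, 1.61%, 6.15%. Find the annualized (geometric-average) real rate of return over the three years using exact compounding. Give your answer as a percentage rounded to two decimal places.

8.07%

Compound the nominal returns: 1.1080 × 1.1371 × 1.1306 = 1.42445063.
Compound inflation: 1.0463 × 1.0161 × 1.0615 = 1.12852887.
Deflate: 1.42445063 / 1.12852887 = 1.26221904.
Annualized real rate = 1.26221904^(1/3) − 1 = 8.0716% → 8.07%.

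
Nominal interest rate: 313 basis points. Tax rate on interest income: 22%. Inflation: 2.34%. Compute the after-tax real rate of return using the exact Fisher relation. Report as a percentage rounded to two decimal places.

After-tax nominal return = 3.13% × (1 − 0.22) = 2.4414%.
1 + r = 1.024414 / 1.02340 = 1.000991
After-tax real rate = 1.000991 − 1 → 0.10%.

0.10%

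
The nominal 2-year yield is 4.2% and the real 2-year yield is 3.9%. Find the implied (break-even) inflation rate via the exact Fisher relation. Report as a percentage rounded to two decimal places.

(1 + π) = (1 + i)/(1 + r) = 1.04200 / 1.03900 = 1.002887
Break-even inflation = 1.002887 − 1 → 0.29%.

0.29%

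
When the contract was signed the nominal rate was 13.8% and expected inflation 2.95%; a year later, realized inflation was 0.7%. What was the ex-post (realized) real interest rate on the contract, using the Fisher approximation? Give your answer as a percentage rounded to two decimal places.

Ex-post: 13.8% − 0.7% = 13.100%
So the realized real rate is 13.10%.

13.10%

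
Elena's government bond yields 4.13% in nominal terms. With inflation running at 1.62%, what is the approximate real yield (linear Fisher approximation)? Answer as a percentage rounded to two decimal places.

r ≈ i − π = 4.13% − 1.62% = 2.51%.

2.51%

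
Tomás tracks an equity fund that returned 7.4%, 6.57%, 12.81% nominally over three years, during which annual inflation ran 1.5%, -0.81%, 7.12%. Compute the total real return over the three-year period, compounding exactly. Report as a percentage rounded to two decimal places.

19.72%

Nominal growth factor = 1.0740 × 1.0657 × 1.1281 = 1.291180
Price-level growth factor = 1.0150 × 0.9919 × 1.0712 = 1.078461
Real growth factor = 1.291180 / 1.078461 = 1.197243
Total real return = 1.197243 − 1 → 19.72%.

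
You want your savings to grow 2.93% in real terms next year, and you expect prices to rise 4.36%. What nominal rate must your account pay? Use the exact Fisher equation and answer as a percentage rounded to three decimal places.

(1 + i) = (1 + r)(1 + π) = 1.02930 × 1.04360 = 1.07417748
i = 1.07417748 − 1, so the required nominal rate is 7.418%.

7.418%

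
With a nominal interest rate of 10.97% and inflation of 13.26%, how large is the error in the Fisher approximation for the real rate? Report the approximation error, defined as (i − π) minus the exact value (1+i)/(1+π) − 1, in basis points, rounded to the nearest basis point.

-27 basis points

Approximate: r ≈ 10.970% − 13.260% = -2.2900%
Exact: (1 + 0.1097)/(1 + 0.1326) − 1 = -2.0219%
Error = -2.2900% − (-2.0219%) = -0.2681% → -27 basis points.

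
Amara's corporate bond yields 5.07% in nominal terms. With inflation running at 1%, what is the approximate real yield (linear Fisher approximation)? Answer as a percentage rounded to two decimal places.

4.07%

r ≈ i − π = 5.07% − 1% = 4.07%.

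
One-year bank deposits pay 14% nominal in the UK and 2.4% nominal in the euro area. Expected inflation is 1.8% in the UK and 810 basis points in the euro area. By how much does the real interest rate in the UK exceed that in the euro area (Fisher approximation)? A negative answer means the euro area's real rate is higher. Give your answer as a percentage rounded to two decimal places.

The UK: 14% − 1.8% = 12.200%
The euro area: 2.4% − 8.1% = -5.700%
Differential = 17.900% → 17.90%.

17.90%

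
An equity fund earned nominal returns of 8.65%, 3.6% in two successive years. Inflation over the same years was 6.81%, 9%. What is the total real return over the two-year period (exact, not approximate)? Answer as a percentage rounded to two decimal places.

Nominal growth factor = 1.0865 × 1.0360 = 1.125614
Price-level growth factor = 1.0681 × 1.0900 = 1.164229
Real growth factor = 1.125614 / 1.164229 = 0.966832
Total real return = 0.966832 − 1 → -3.32%.

-3.32%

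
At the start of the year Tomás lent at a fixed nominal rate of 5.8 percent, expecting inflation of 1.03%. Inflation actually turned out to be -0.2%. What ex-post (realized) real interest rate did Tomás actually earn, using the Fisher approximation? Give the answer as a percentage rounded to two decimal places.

Ex-post: 5.8% − (-0.2%) = 6.000%
So the realized real rate is 6.00%.

6.00%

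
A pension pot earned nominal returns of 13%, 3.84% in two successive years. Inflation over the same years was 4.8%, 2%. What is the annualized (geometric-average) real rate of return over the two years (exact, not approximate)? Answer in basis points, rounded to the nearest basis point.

Compound the nominal returns: 1.1300 × 1.0384 = 1.17339200.
Compound inflation: 1.0480 × 1.0200 = 1.06896000.
Deflate: 1.17339200 / 1.06896000 = 1.09769496.
Annualized real rate = 1.09769496^(1/2) − 1 = 4.7709% → 477 basis points.

477 basis points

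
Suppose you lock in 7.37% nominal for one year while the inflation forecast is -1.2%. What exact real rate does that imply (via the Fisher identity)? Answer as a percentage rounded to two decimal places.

By the Fisher identity, 1 + r = (1 + i)/(1 + π).
1 + r = 1.07370 / 0.98800 = 1.086741
r = 1.086741 − 1 = 8.6741%, i.e. 8.67%.

8.67%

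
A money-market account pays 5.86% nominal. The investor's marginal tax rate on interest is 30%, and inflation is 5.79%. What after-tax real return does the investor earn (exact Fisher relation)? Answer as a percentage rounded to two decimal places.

-1.60%

After-tax nominal return = 5.86% × (1 − 0.3) = 4.1020%.
1 + r = 1.04102 / 1.05790 = 0.984044
After-tax real rate = 0.984044 − 1 → -1.60%.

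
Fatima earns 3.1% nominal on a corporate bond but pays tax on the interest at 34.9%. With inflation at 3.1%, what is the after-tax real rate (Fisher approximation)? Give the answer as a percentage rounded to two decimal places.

-1.08%

After-tax nominal return = 3.1% × (1 − 0.349) = 2.0181%.
r ≈ 2.0181% − 3.1% → -1.08%.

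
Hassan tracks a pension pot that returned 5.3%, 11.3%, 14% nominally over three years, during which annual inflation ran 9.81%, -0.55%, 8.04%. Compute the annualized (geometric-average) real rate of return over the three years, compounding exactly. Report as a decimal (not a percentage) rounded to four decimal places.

0.0423

Nominal growth factor = 1.0530 × 1.1130 × 1.1400 = 1.33606746
Price-level growth factor = 1.0981 × 0.9945 × 1.0804 = 1.17986211
Real growth factor = 1.33606746 / 1.17986211 = 1.13239289
Annualized real rate = 1.13239289^(1/3) − 1 = 4.2315% → 0.0423.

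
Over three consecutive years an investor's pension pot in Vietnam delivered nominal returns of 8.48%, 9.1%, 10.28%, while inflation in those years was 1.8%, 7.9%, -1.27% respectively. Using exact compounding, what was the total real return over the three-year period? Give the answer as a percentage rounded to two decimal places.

20.35%

Nominal growth factor = 1.0848 × 1.0910 × 1.1028 = 1.305182
Price-level growth factor = 1.0180 × 1.0790 × 0.9873 = 1.084472
Real growth factor = 1.305182 / 1.084472 = 1.203519
Total real return = 1.203519 − 1 → 20.35%.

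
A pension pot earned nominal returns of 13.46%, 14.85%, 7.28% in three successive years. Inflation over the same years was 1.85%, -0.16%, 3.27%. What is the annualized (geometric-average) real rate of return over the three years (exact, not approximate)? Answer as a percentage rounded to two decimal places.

Nominal growth factor = 1.1346 × 1.1485 × 1.0728 = 1.39795291
Price-level growth factor = 1.0185 × 0.9984 × 1.0327 = 1.05012206
Real growth factor = 1.39795291 / 1.05012206 = 1.33122897
Annualized real rate = 1.33122897^(1/3) − 1 = 10.0063% → 10.01%.

10.01%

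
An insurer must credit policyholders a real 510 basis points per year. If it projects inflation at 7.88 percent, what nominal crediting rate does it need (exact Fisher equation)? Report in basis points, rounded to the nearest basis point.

(1 + i) = (1 + r)(1 + π) = 1.05100 × 1.07880 = 1.1338188
i = 1.1338188 − 1, so the required nominal rate is 1338 basis points.

1338 basis points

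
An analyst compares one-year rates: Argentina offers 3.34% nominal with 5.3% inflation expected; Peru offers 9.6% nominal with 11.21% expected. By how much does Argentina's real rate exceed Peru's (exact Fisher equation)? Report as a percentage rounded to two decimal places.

-0.41%

Argentina: (1 + 0.0334)/(1 + 0.0530) − 1 = -1.8613%
Peru: (1 + 0.0960)/(1 + 0.1121) − 1 = -1.4477%
Differential = -1.8613% − (-1.4477%) = -0.4136% → -0.41%.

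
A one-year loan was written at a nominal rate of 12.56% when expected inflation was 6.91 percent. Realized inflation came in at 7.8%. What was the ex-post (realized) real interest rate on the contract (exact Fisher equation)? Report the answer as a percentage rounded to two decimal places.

4.42%

Ex-post: (1 + 0.1256)/(1 + 0.0780) − 1 = 4.4156%
So the realized real rate is 4.42%.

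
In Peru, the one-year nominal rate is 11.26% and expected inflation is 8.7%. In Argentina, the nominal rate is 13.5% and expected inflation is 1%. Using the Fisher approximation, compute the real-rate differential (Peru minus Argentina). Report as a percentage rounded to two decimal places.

-9.94%

Peru: 11.26% − 8.7% = 2.560%
Argentina: 13.5% − 1% = 12.500%
Differential = -9.940% → -9.94%.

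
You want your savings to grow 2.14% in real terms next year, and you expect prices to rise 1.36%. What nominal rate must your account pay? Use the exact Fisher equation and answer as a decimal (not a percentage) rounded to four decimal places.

(1 + i) = (1 + r)(1 + π) = 1.02140 × 1.01360 = 1.03529104
i = 1.03529104 − 1, so the required nominal rate is 0.0353.

0.0353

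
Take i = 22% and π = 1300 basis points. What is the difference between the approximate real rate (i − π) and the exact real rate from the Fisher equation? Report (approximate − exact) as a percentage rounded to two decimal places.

Approximate: r ≈ 22.000% − 13.000% = 9.0000%
Exact: (1 + 0.2200)/(1 + 0.1300) − 1 = 7.9646%
Error = 9.0000% − 7.9646% = 1.0354% → 1.04%.

1.04%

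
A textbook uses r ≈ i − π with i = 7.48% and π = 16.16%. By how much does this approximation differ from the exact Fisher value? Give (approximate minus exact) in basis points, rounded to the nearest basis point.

Approximate: r ≈ 7.480% − 16.160% = -8.6800%
Exact: (1 + 0.0748)/(1 + 0.1616) − 1 = -7.4725%
Error = -8.6800% − (-7.4725%) = -1.2075% → -121 basis points.

-121 basis points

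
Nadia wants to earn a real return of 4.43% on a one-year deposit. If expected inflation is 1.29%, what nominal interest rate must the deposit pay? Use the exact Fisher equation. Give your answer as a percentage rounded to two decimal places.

5.78%

(1 + i) = (1 + r)(1 + π) = 1.04430 × 1.01290 = 1.05777147
i = 1.05777147 − 1, so the required nominal rate is 5.78%.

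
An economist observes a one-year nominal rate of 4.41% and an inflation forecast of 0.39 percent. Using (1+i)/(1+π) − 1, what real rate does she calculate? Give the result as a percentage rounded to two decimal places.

1 + r = 1.04410 / 1.00390 = 1.040044
r = 1.040044 − 1 = 4.0044%, i.e. 4.00%.

4.00%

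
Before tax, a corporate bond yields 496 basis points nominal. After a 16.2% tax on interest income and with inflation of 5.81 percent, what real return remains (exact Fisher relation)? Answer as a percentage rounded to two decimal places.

-1.56%

After-tax nominal return = 4.96% × (1 − 0.162) = 4.15648%.
1 + r = 1.0415648 / 1.05810 = 0.984373
After-tax real rate = 0.984373 − 1 → -1.56%.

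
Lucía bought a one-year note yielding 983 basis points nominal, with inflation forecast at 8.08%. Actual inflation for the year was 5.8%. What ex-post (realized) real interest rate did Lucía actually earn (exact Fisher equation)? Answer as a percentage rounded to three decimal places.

Ex-post: (1 + 0.0983)/(1 + 0.0580) − 1 = 3.8091%
So the realized real rate is 3.809%.

3.809%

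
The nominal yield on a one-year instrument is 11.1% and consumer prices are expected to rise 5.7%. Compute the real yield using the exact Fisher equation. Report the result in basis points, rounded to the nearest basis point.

511 basis points

By the Fisher relation, 1 + r = (1 + i)/(1 + π).
1 + r = 1.11100 / 1.05700 = 1.051088
r = 1.051088 − 1 = 5.1088%, i.e. 511 basis points.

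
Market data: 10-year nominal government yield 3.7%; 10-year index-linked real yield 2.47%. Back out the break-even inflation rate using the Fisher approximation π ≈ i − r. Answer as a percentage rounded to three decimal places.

1.230%

π ≈ i − r = 3.7% − 2.47% → 1.230%.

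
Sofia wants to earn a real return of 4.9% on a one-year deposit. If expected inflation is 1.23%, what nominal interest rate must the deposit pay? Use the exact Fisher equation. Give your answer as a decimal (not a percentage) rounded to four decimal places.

(1 + i) = (1 + r)(1 + π) = 1.04900 × 1.01230 = 1.0619027
i = 1.0619027 − 1, so the required nominal rate is 0.0619.

0.0619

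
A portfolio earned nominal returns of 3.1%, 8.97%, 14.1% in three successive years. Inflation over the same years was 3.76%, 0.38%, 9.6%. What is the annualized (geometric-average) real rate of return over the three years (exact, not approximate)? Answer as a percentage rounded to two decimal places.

Compound the nominal returns: 1.0310 × 1.0897 × 1.1410 = 1.28189148.
Compound inflation: 1.0376 × 1.0038 × 1.0960 = 1.14153100.
Deflate: 1.28189148 / 1.14153100 = 1.12295810.
Annualized real rate = 1.12295810^(1/3) − 1 = 3.9412% → 3.94%.

3.94%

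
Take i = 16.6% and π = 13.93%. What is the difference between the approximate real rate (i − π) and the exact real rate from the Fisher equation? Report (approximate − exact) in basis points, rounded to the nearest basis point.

33 basis points

Approximate: r ≈ 16.600% − 13.930% = 2.6700%
Exact: (1 + 0.1660)/(1 + 0.1393) − 1 = 2.3435%
Error = 2.6700% − 2.3435% = 0.3265% → 33 basis points.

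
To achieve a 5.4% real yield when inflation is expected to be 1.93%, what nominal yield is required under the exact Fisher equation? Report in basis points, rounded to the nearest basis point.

743 basis points

(1 + i) = (1 + r)(1 + π) = 1.05400 × 1.01930 = 1.0743422
i = 1.0743422 − 1, so the required nominal rate is 743 basis points.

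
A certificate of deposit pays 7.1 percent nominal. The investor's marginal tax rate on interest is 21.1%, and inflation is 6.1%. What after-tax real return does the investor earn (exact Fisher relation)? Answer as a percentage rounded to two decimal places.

After-tax nominal return = 7.1% × (1 − 0.211) = 5.6019%.
1 + r = 1.056019 / 1.06100 = 0.995305
After-tax real rate = 0.995305 − 1 → -0.47%.

-0.47%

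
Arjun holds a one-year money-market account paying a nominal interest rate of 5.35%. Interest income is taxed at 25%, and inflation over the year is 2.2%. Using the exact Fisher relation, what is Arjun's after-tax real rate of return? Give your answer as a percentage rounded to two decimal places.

After-tax nominal return = 5.35% × (1 − 0.25) = 4.0125%.
1 + r = 1.040125 / 1.02200 = 1.017735
After-tax real rate = 1.017735 − 1 → 1.77%.

1.77%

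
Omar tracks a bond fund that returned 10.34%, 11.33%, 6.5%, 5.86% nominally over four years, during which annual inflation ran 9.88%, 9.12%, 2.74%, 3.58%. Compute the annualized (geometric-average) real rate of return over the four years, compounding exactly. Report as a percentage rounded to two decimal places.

Compound the nominal returns: 1.1034 × 1.1133 × 1.0650 × 1.0586 = 1.38492637.
Compound inflation: 1.0988 × 1.0912 × 1.0274 × 1.0358 = 1.27596416.
Deflate: 1.38492637 / 1.27596416 = 1.08539598.
Annualized real rate = 1.08539598^(1/4) − 1 = 2.0698% → 2.07%.

2.07%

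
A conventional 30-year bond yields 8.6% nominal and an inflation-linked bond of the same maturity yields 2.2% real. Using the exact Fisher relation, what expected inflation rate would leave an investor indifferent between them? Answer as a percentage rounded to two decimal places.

(1 + π) = (1 + i)/(1 + r) = 1.08600 / 1.02200 = 1.062622
Break-even inflation = 1.062622 − 1 → 6.26%.

6.26%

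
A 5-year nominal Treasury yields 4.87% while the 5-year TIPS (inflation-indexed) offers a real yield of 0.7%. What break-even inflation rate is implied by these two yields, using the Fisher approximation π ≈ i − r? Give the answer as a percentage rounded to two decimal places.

4.17%

π ≈ i − r = 4.87% − 0.7% → 4.17%.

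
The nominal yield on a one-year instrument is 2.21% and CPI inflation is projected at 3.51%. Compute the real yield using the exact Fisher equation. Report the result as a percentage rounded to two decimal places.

-1.26%

1 + r = 1.02210 / 1.03510 = 0.987441
r = 0.987441 − 1 = -1.2559%, i.e. -1.26%.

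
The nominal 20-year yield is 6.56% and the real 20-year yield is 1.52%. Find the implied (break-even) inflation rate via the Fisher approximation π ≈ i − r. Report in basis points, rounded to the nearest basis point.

504 basis points

π ≈ i − r = 6.56% − 1.52% → 504 basis points.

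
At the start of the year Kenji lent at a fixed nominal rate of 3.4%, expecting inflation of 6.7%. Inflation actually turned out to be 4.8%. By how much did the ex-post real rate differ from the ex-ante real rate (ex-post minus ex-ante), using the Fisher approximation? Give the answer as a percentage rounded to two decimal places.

1.90%

Ex-ante: 3.4% − 6.7% = -3.300%
Ex-post: 3.4% − 4.8% = -1.400%
Difference (ex-post − ex-ante) = 1.9000% → 1.90%.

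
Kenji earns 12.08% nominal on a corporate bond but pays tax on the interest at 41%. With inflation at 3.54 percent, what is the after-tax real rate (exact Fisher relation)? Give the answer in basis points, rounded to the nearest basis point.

After-tax nominal return = 12.08% × (1 − 0.41) = 7.1272%.
1 + r = 1.071272 / 1.03540 = 1.034646
After-tax real rate = 1.034646 − 1 → 346 basis points.

346 basis points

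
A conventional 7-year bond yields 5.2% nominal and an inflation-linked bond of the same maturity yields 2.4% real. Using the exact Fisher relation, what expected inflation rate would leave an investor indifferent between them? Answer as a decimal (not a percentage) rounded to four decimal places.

(1 + π) = (1 + i)/(1 + r) = 1.05200 / 1.02400 = 1.027344
Break-even inflation = 1.027344 − 1 → 0.0273.

0.0273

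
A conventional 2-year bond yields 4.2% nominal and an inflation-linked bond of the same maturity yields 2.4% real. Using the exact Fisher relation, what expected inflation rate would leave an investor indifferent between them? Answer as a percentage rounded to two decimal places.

1.76%

(1 + π) = (1 + i)/(1 + r) = 1.04200 / 1.02400 = 1.017578
Break-even inflation = 1.017578 − 1 → 1.76%.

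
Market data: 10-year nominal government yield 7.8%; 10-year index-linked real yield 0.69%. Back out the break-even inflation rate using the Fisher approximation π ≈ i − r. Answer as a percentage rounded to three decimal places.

π ≈ i − r = 7.8% − 0.69% → 7.110%.

7.110%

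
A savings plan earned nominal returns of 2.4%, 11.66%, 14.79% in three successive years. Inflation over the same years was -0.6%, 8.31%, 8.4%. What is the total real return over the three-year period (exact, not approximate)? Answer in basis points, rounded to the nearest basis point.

Nominal growth factor = 1.0240 × 1.1166 × 1.1479 = 1.3125070
Price-level growth factor = 0.9940 × 1.0831 × 1.0840 = 1.1670359
Real growth factor = 1.3125070 / 1.1670359 = 1.1246501
Total real return = 1.1246501 − 1 → 1247 basis points.

1247 basis points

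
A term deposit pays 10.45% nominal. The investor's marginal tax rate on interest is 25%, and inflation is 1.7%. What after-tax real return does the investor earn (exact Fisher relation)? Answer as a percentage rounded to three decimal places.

After-tax nominal return = 10.45% × (1 − 0.25) = 7.8375%.
1 + r = 1.078375 / 1.01700 = 1.060349
After-tax real rate = 1.060349 − 1 → 6.035%.

6.035%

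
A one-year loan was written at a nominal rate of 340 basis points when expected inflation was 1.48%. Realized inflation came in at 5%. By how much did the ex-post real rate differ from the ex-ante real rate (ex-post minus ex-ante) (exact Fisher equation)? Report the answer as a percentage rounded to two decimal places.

Ex-ante: (1 + 0.0340)/(1 + 0.0148) − 1 = 1.8920%
Ex-post: (1 + 0.0340)/(1 + 0.0500) − 1 = -1.5238%
Difference (ex-post − ex-ante) = -3.4158% → -3.42%.

-3.42%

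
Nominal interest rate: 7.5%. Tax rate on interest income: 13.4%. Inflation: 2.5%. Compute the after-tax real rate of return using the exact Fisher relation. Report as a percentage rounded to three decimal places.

After-tax nominal return = 7.5% × (1 − 0.134) = 6.4950%.
1 + r = 1.06495 / 1.02500 = 1.038976
After-tax real rate = 1.038976 − 1 → 3.898%.

3.898%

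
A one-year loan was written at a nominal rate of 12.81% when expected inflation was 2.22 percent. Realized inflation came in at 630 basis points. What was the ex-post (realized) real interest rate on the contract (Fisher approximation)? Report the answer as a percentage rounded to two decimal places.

Ex-post: 12.81% − 6.3% = 6.510%
So the realized real rate is 6.51%.

6.51%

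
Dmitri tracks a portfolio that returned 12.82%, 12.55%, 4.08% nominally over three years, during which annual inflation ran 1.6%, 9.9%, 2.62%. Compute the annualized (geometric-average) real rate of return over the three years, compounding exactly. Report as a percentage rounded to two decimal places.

Nominal growth factor = 1.1282 × 1.1255 × 1.0408 = 1.32159650
Price-level growth factor = 1.0160 × 1.0990 × 1.0262 = 1.14583850
Real growth factor = 1.32159650 / 1.14583850 = 1.15338810
Annualized real rate = 1.15338810^(1/3) − 1 = 4.8717% → 4.87%.

4.87%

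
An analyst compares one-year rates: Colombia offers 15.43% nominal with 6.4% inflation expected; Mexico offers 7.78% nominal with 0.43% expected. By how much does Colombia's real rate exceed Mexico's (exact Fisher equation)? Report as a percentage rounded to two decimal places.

Colombia: (1 + 0.1543)/(1 + 0.0640) − 1 = 8.4868%
Mexico: (1 + 0.0778)/(1 + 0.0043) − 1 = 7.3185%
Differential = 8.4868% − 7.3185% = 1.1683% → 1.17%.

1.17%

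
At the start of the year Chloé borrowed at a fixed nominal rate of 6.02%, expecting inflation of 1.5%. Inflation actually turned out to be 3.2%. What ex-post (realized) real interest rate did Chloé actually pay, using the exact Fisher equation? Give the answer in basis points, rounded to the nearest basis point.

273 basis points

Ex-post: (1 + 0.0602)/(1 + 0.0320) − 1 = 2.7326%
So the realized real rate is 273 basis points.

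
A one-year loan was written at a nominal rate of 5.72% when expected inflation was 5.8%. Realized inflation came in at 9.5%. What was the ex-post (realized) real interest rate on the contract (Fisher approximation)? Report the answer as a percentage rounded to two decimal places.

-3.78%

Ex-post: 5.72% − 9.5% = -3.780%
So the realized real rate is -3.78%.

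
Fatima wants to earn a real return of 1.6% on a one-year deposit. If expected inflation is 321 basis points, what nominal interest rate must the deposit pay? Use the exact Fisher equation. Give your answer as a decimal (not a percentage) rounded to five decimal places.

0.04861

(1 + i) = (1 + r)(1 + π) = 1.01600 × 1.03210 = 1.0486136
i = 1.0486136 − 1, so the required nominal rate is 0.04861.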